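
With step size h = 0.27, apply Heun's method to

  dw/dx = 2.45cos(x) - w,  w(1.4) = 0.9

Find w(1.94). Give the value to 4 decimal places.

0.3918

Heun: k1 = f(x_n, w_n); k2 = f(x_n + h, w_n + h·k1); w_{n+1} = w_n + (h/2)·(k1 + k2).
x=1.400000, w=0.900000:
  k1 = f(1.400000, 0.900000) = -0.483580
  k2 = f(1.670000, 0.769433) = -1.012084
  w ← 0.900000 + (0.27/2)·(-0.483580 + (-1.012084)) = 0.698085
x=1.670000, w=0.698085:
  k1 = f(1.670000, 0.698085) = -0.940736
  k2 = f(1.940000, 0.444087) = -1.328225
  w ← 0.698085 + (0.27/2)·(-0.940736 + (-1.328225)) = 0.391776
w(1.94) ≈ 0.3918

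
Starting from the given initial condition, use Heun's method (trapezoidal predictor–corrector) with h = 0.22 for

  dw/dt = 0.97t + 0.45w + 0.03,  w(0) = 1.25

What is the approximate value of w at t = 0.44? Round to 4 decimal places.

Heun: k1 = f(t_n, w_n); k2 = f(t_n + h, w_n + h·k1); w_{n+1} = w_n + (h/2)·(k1 + k2).
t=0.000000, w=1.250000:
  k1 = f(0.000000, 1.250000) = 0.592500
  k2 = f(0.220000, 1.380350) = 0.864558
  w ← 1.250000 + (0.22/2)·(0.592500 + 0.864558) = 1.410276
t=0.220000, w=1.410276:
  k1 = f(0.220000, 1.410276) = 0.878024
  k2 = f(0.440000, 1.603442) = 1.178349
  w ← 1.410276 + (0.22/2)·(0.878024 + 1.178349) = 1.636477
w(0.44) ≈ 1.6365

1.6365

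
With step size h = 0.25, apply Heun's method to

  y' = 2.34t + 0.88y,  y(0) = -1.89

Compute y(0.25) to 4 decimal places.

-2.2784

Heun: k1 = f(t_n, y_n); k2 = f(t_n + h, y_n + h·k1); y_{n+1} = y_n + (h/2)·(k1 + k2).
t=0.000000, y=-1.890000:
  k1 = f(0.000000, -1.890000) = -1.663200
  k2 = f(0.250000, -2.305800) = -1.444104
  y ← -1.890000 + (0.25/2)·(-1.663200 + (-1.444104)) = -2.278413
y(0.25) ≈ -2.2784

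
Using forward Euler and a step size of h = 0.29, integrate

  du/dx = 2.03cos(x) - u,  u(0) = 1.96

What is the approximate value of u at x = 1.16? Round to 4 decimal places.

Euler: u_{n+1} = u_n + h·f(x_n, u_n).
x=0.000000, u=1.960000: f=0.070000 → u ← 1.960000 + 0.29·0.070000 = 1.980300
x=0.290000, u=1.980300: f=-0.035065 → u ← 1.980300 + 0.29·(-0.035065) = 1.970131
x=0.580000, u=1.970131: f=-0.272112 → u ← 1.970131 + 0.29·(-0.272112) = 1.891219
x=0.870000, u=1.891219: f=-0.582221 → u ← 1.891219 + 0.29·(-0.582221) = 1.722375
u(1.16) ≈ 1.7224

1.7224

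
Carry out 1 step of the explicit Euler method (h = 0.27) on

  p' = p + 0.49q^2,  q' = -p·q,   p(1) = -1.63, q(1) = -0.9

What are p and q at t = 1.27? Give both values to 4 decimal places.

Euler on (p,q): p_{n+1} = p_n + h·p', q_{n+1} = q_n + h·q'.
1.000000: (-1.630000, -0.900000); f=(-1.233100, -1.467000) → (-1.962937, -1.296090)
(p(1.27), q(1.27)) ≈ (-1.9629, -1.2961)

-1.9629, -1.2961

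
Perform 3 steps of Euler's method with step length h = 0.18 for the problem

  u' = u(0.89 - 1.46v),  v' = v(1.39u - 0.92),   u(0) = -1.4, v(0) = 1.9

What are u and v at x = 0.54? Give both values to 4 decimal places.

Euler on (u,v): u_{n+1} = u_n + h·u', v_{n+1} = v_n + h·v'.
0.000000: (-1.400000, 1.900000); f=(2.637600, -5.445400) → (-0.925232, 0.919828)
0.180000: (-0.925232, 0.919828); f=(0.419083, -2.029207) → (-0.849797, 0.554571)
0.360000: (-0.849797, 0.554571); f=(-0.068261, -1.165274) → (-0.862084, 0.344821)
(u(0.54), v(0.54)) ≈ (-0.8621, 0.3448)

-0.8621, 0.3448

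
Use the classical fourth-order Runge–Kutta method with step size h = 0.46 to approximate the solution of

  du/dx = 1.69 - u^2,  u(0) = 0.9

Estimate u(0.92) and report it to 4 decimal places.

1.2543

RK4: k1 = f(x_n, u_n); k2 = f(x_n + h/2, u_n + (h/2)·k1); k3 = f(x_n + h/2, u_n + (h/2)·k2); k4 = f(x_n + h, u_n + h·k3); u_{n+1} = u_n + (h/6)·(k1 + 2k2 + 2k3 + k4).
x=0.000000, u=0.900000:
  k1 = f(0.000000, 0.900000) = 0.880000
  k2 = f(0.230000, 1.102400) = 0.474714
  k3 = f(0.230000, 1.009184) = 0.671547
  k4 = f(0.460000, 1.208912) = 0.228533
  u ← 0.900000 + (0.46/6)·(k1 + 2k2 + 2k3 + k4) = 1.160748
x=0.460000, u=1.160748:
  k1 = f(0.460000, 1.160748) = 0.342665
  k2 = f(0.690000, 1.239561) = 0.153490
  k3 = f(0.690000, 1.196050) = 0.259464
  k4 = f(0.920000, 1.280101) = 0.051341
  u ← 1.160748 + (0.46/6)·(k1 + 2k2 + 2k3 + k4) = 1.254274
u(0.92) ≈ 1.2543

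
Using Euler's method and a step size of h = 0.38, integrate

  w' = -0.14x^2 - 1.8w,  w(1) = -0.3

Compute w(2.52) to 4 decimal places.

Euler: w_{n+1} = w_n + h·f(x_n, w_n).
x=1.000000, w=-0.300000: f=0.400000 → w ← -0.300000 + 0.38·0.400000 = -0.148000
x=1.380000, w=-0.148000: f=-0.000216 → w ← -0.148000 + 0.38·(-0.000216) = -0.148082
x=1.760000, w=-0.148082: f=-0.167116 → w ← -0.148082 + 0.38·(-0.167116) = -0.211586
x=2.140000, w=-0.211586: f=-0.260289 → w ← -0.211586 + 0.38·(-0.260289) = -0.310496
w(2.52) ≈ -0.3105

-0.3105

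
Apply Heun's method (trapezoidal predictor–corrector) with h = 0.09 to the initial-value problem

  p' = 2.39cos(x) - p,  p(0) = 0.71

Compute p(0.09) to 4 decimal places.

Heun: k1 = f(x_n, p_n); k2 = f(x_n + h, p_n + h·k1); p_{n+1} = p_n + (h/2)·(k1 + k2).
x=0.000000, p=0.710000:
  k1 = f(0.000000, 0.710000) = 1.680000
  k2 = f(0.090000, 0.861200) = 1.519127
  p ← 0.710000 + (0.09/2)·(1.680000 + 1.519127) = 0.853961
p(0.09) ≈ 0.8540

0.8540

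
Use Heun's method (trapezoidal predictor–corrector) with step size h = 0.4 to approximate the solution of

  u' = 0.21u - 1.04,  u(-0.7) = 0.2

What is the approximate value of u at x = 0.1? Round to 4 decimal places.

Heun: k1 = f(x_n, u_n); k2 = f(x_n + h, u_n + h·k1); u_{n+1} = u_n + (h/2)·(k1 + k2).
x=-0.700000, u=0.200000:
  k1 = f(-0.700000, 0.200000) = -0.998000
  k2 = f(-0.300000, -0.199200) = -1.081832
  u ← 0.200000 + (0.4/2)·(-0.998000 + (-1.081832)) = -0.215966
x=-0.300000, u=-0.215966:
  k1 = f(-0.300000, -0.215966) = -1.085353
  k2 = f(0.100000, -0.650108) = -1.176523
  u ← -0.215966 + (0.4/2)·(-1.085353 + (-1.176523)) = -0.668342
u(0.1) ≈ -0.6683

-0.6683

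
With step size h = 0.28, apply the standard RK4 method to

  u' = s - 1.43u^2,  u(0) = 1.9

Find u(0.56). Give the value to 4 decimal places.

RK4: k1 = f(s_n, u_n); k2 = f(s_n + h/2, u_n + (h/2)·k1); k3 = f(s_n + h/2, u_n + (h/2)·k2); k4 = f(s_n + h, u_n + h·k3); u_{n+1} = u_n + (h/6)·(k1 + 2k2 + 2k3 + k4).
s=0.000000, u=1.900000:
  k1 = f(0.000000, 1.900000) = -5.162300
  k2 = f(0.140000, 1.177278) = -1.841956
  k3 = f(0.140000, 1.642126) = -3.716107
  k4 = f(0.280000, 0.859490) = -0.776374
  u ← 1.900000 + (0.28/6)·(k1 + 2k2 + 2k3 + k4) = 1.104109
s=0.280000, u=1.104109:
  k1 = f(0.280000, 1.104109) = -1.463252
  k2 = f(0.420000, 0.899254) = -0.736381
  k3 = f(0.420000, 1.001016) = -1.012907
  k4 = f(0.560000, 0.820495) = -0.402694
  u ← 1.104109 + (0.28/6)·(k1 + 2k2 + 2k3 + k4) = 0.853765
u(0.56) ≈ 0.8538

0.8538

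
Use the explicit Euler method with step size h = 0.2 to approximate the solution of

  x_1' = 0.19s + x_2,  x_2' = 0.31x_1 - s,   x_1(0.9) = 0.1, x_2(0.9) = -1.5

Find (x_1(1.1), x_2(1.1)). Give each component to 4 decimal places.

Euler on (x_1,x_2): x_1_{n+1} = x_1_n + h·x_1', x_2_{n+1} = x_2_n + h·x_2'.
0.900000: (0.100000, -1.500000); f=(-1.329000, -0.869000) → (-0.165800, -1.673800)
(x_1(1.1), x_2(1.1)) ≈ (-0.1658, -1.6738)

-0.1658, -1.6738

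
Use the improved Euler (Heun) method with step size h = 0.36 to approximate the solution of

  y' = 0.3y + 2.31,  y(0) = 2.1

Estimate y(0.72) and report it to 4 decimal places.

4.4581

Heun: k1 = f(x_n, y_n); k2 = f(x_n + h, y_n + h·k1); y_{n+1} = y_n + (h/2)·(k1 + k2).
x=0.000000, y=2.100000:
  k1 = f(0.000000, 2.100000) = 2.940000
  k2 = f(0.360000, 3.158400) = 3.257520
  y ← 2.100000 + (0.36/2)·(2.940000 + 3.257520) = 3.215554
x=0.360000, y=3.215554:
  k1 = f(0.360000, 3.215554) = 3.274666
  k2 = f(0.720000, 4.394433) = 3.628330
  y ← 3.215554 + (0.36/2)·(3.274666 + 3.628330) = 4.458093
y(0.72) ≈ 4.4581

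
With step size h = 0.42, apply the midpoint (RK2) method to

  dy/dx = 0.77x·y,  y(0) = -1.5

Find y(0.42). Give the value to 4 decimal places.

-1.6019

Midpoint: k1 = f(x_n, y_n); k2 = f(x_n + h/2, y_n + (h/2)·k1); y_{n+1} = y_n + h·k2.
x=0.000000, y=-1.500000:
  k1 = f(0.000000, -1.500000) = 0.000000
  k2 = f(0.210000, -1.500000) = -0.242550
  y ← -1.500000 + 0.42·(-0.242550) = -1.601871
y(0.42) ≈ -1.6019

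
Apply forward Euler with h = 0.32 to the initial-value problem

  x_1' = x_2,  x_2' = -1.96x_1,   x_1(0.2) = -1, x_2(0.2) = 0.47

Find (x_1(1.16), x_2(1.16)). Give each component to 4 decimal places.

0.0231, 1.9427

Euler on (x_1,x_2): x_1_{n+1} = x_1_n + h·x_1', x_2_{n+1} = x_2_n + h·x_2'.
0.200000: (-1.000000, 0.470000); f=(0.470000, 1.960000) → (-0.849600, 1.097200)
0.520000: (-0.849600, 1.097200); f=(1.097200, 1.665216) → (-0.498496, 1.630069)
0.840000: (-0.498496, 1.630069); f=(1.630069, 0.977052) → (0.023126, 1.942726)
(x_1(1.16), x_2(1.16)) ≈ (0.0231, 1.9427)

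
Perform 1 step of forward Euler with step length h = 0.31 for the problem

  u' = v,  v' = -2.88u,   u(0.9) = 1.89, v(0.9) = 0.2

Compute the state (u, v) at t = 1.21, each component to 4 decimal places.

Euler on (u,v): u_{n+1} = u_n + h·u', v_{n+1} = v_n + h·v'.
0.900000: (1.890000, 0.200000); f=(0.200000, -5.443200) → (1.952000, -1.487392)
(u(1.21), v(1.21)) ≈ (1.9520, -1.4874)

1.9520, -1.4874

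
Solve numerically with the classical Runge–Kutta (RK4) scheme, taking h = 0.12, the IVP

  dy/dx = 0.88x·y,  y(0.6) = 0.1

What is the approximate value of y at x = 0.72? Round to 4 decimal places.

RK4: k1 = f(x_n, y_n); k2 = f(x_n + h/2, y_n + (h/2)·k1); k3 = f(x_n + h/2, y_n + (h/2)·k2); k4 = f(x_n + h, y_n + h·k3); y_{n+1} = y_n + (h/6)·(k1 + 2k2 + 2k3 + k4).
x=0.600000, y=0.100000:
  k1 = f(0.600000, 0.100000) = 0.052800
  k2 = f(0.660000, 0.103168) = 0.059920
  k3 = f(0.660000, 0.103595) = 0.060168
  k4 = f(0.720000, 0.107220) = 0.067935
  y ← 0.100000 + (0.12/6)·(k1 + 2k2 + 2k3 + k4) = 0.107218
y(0.72) ≈ 0.1072

0.1072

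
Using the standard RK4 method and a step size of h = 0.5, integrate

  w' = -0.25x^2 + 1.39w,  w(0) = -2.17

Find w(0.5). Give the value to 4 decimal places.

-4.3573

RK4: k1 = f(x_n, w_n); k2 = f(x_n + h/2, w_n + (h/2)·k1); k3 = f(x_n + h/2, w_n + (h/2)·k2); k4 = f(x_n + h, w_n + h·k3); w_{n+1} = w_n + (h/6)·(k1 + 2k2 + 2k3 + k4).
x=0.000000, w=-2.170000:
  k1 = f(0.000000, -2.170000) = -3.016300
  k2 = f(0.250000, -2.924075) = -4.080089
  k3 = f(0.250000, -3.190022) = -4.449756
  k4 = f(0.500000, -4.394878) = -6.171380
  w ← -2.170000 + (0.5/6)·(k1 + 2k2 + 2k3 + k4) = -4.357281
w(0.5) ≈ -4.3573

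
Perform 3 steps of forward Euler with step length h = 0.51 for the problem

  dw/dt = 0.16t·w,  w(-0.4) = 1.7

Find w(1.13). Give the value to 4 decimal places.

1.7432

Euler: w_{n+1} = w_n + h·f(t_n, w_n).
t=-0.400000, w=1.700000: f=-0.108800 → w ← 1.700000 + 0.51·(-0.108800) = 1.644512
t=0.110000, w=1.644512: f=0.028943 → w ← 1.644512 + 0.51·0.028943 = 1.659273
t=0.620000, w=1.659273: f=0.164600 → w ← 1.659273 + 0.51·0.164600 = 1.743219
w(1.13) ≈ 1.7432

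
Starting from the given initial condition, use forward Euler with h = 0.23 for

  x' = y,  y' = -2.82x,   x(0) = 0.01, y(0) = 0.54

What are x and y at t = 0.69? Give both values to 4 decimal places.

Euler on (x,y): x_{n+1} = x_n + h·x', y_{n+1} = y_n + h·y'.
0.000000: (0.010000, 0.540000); f=(0.540000, -0.028200) → (0.134200, 0.533514)
0.230000: (0.134200, 0.533514); f=(0.533514, -0.378444) → (0.256908, 0.446472)
0.460000: (0.256908, 0.446472); f=(0.446472, -0.724481) → (0.359597, 0.279841)
(x(0.69), y(0.69)) ≈ (0.3596, 0.2798)

0.3596, 0.2798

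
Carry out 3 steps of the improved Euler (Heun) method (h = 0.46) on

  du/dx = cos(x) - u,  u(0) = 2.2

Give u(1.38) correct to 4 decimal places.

Heun: k1 = f(x_n, u_n); k2 = f(x_n + h, u_n + h·k1); u_{n+1} = u_n + (h/2)·(k1 + k2).
x=0.000000, u=2.200000:
  k1 = f(0.000000, 2.200000) = -1.200000
  k2 = f(0.460000, 1.648000) = -0.751948
  u ← 2.200000 + (0.46/2)·(-1.200000 + (-0.751948)) = 1.751052
x=0.460000, u=1.751052:
  k1 = f(0.460000, 1.751052) = -0.855000
  k2 = f(0.920000, 1.357752) = -0.751932
  u ← 1.751052 + (0.46/2)·(-0.855000 + (-0.751932)) = 1.381458
x=0.920000, u=1.381458:
  k1 = f(0.920000, 1.381458) = -0.775638
  k2 = f(1.380000, 1.024664) = -0.835024
  u ← 1.381458 + (0.46/2)·(-0.775638 + (-0.835024)) = 1.011006
u(1.38) ≈ 1.0110

1.0110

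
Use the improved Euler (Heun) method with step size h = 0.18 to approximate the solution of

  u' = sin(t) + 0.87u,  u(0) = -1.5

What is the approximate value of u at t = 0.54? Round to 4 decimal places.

-2.2316

Heun: k1 = f(t_n, u_n); k2 = f(t_n + h, u_n + h·k1); u_{n+1} = u_n + (h/2)·(k1 + k2).
t=0.000000, u=-1.500000:
  k1 = f(0.000000, -1.500000) = -1.305000
  k2 = f(0.180000, -1.734900) = -1.330333
  u ← -1.500000 + (0.18/2)·(-1.305000 + (-1.330333)) = -1.737180
t=0.180000, u=-1.737180:
  k1 = f(0.180000, -1.737180) = -1.332317
  k2 = f(0.360000, -1.976997) = -1.367713
  u ← -1.737180 + (0.18/2)·(-1.332317 + (-1.367713)) = -1.980183
t=0.360000, u=-1.980183:
  k1 = f(0.360000, -1.980183) = -1.370485
  k2 = f(0.540000, -2.226870) = -1.423241
  u ← -1.980183 + (0.18/2)·(-1.370485 + (-1.423241)) = -2.231618
u(0.54) ≈ -2.2316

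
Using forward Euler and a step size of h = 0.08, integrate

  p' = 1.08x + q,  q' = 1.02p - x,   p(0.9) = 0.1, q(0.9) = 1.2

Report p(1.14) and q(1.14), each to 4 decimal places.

0.6273, 1.0320

Euler on (p,q): p_{n+1} = p_n + h·p', q_{n+1} = q_n + h·q'.
0.900000: (0.100000, 1.200000); f=(2.172000, -0.798000) → (0.273760, 1.136160)
0.980000: (0.273760, 1.136160); f=(2.194560, -0.700765) → (0.449325, 1.080099)
1.060000: (0.449325, 1.080099); f=(2.224899, -0.601689) → (0.627317, 1.031964)
(p(1.14), q(1.14)) ≈ (0.6273, 1.0320)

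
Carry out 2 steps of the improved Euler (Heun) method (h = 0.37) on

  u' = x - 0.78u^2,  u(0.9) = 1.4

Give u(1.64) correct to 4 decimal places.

1.3689

Heun: k1 = f(x_n, u_n); k2 = f(x_n + h, u_n + h·k1); u_{n+1} = u_n + (h/2)·(k1 + k2).
x=0.900000, u=1.400000:
  k1 = f(0.900000, 1.400000) = -0.628800
  k2 = f(1.270000, 1.167344) = 0.207100
  u ← 1.400000 + (0.37/2)·(-0.628800 + 0.207100) = 1.321986
x=1.270000, u=1.321986:
  k1 = f(1.270000, 1.321986) = -0.093164
  k2 = f(1.640000, 1.287515) = 0.346998
  u ← 1.321986 + (0.37/2)·(-0.093164 + 0.346998) = 1.368945
u(1.64) ≈ 1.3689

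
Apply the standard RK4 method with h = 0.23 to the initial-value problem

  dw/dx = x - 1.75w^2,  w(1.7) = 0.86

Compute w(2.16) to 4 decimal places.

1.0254

RK4: k1 = f(x_n, w_n); k2 = f(x_n + h/2, w_n + (h/2)·k1); k3 = f(x_n + h/2, w_n + (h/2)·k2); k4 = f(x_n + h, w_n + h·k3); w_{n+1} = w_n + (h/6)·(k1 + 2k2 + 2k3 + k4).
x=1.700000, w=0.860000:
  k1 = f(1.700000, 0.860000) = 0.405700
  k2 = f(1.815000, 0.906656) = 0.376458
  k3 = f(1.815000, 0.903293) = 0.387109
  k4 = f(1.930000, 0.949035) = 0.353832
  w ← 0.860000 + (0.23/6)·(k1 + 2k2 + 2k3 + k4) = 0.947656
x=1.930000, w=0.947656:
  k1 = f(1.930000, 0.947656) = 0.358411
  k2 = f(2.045000, 0.988873) = 0.333729
  k3 = f(2.045000, 0.986034) = 0.343539
  k4 = f(2.160000, 1.026669) = 0.315412
  w ← 0.947656 + (0.23/6)·(k1 + 2k2 + 2k3 + k4) = 1.025409
w(2.16) ≈ 1.0254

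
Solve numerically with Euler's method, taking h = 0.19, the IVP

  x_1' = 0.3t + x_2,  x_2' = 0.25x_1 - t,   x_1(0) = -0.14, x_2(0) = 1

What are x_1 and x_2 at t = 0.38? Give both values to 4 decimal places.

0.2496, 0.9596

Euler on (x_1,x_2): x_1_{n+1} = x_1_n + h·x_1', x_2_{n+1} = x_2_n + h·x_2'.
0.000000: (-0.140000, 1.000000); f=(1.000000, -0.035000) → (0.050000, 0.993350)
0.190000: (0.050000, 0.993350); f=(1.050350, -0.177500) → (0.249566, 0.959625)
(x_1(0.38), x_2(0.38)) ≈ (0.2496, 0.9596)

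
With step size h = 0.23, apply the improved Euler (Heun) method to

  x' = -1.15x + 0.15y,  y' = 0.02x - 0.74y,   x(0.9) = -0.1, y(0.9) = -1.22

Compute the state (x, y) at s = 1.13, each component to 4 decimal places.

Heun on (x,y): k1 = f(s_n, state_n); k2 = f(s_n + h, state_n + h·k1); state_{n+1} = state_n + (h/2)·(k1 + k2).
0.900000: (-0.100000, -1.220000)
  k1 = (-0.068000, 0.900800)
  predictor → (-0.115640, -1.012816)
  k2 = (-0.018936, 0.747171)
  → (-0.109998, -1.030483)
(x(1.13), y(1.13)) ≈ (-0.1100, -1.0305)

-0.1100, -1.0305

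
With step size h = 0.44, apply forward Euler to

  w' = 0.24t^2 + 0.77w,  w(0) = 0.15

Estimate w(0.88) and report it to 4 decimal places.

0.2893

Euler: w_{n+1} = w_n + h·f(t_n, w_n).
t=0.000000, w=0.150000: f=0.115500 → w ← 0.150000 + 0.44·0.115500 = 0.200820
t=0.440000, w=0.200820: f=0.201095 → w ← 0.200820 + 0.44·0.201095 = 0.289302
w(0.88) ≈ 0.2893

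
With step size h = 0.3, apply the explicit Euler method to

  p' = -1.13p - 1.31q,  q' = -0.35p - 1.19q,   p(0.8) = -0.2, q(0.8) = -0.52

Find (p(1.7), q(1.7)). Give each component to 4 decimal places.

0.1951, -0.1524

Euler on (p,q): p_{n+1} = p_n + h·p', q_{n+1} = q_n + h·q'.
0.800000: (-0.200000, -0.520000); f=(0.907200, 0.688800) → (0.072160, -0.313360)
1.100000: (0.072160, -0.313360); f=(0.328961, 0.347642) → (0.170848, -0.209067)
1.400000: (0.170848, -0.209067); f=(0.080820, 0.188993) → (0.195094, -0.152369)
(p(1.7), q(1.7)) ≈ (0.1951, -0.1524)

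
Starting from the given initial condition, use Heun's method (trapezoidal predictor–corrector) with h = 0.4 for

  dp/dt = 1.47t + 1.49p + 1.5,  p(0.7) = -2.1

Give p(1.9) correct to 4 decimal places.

-2.0958

Heun: k1 = f(t_n, p_n); k2 = f(t_n + h, p_n + h·k1); p_{n+1} = p_n + (h/2)·(k1 + k2).
t=0.700000, p=-2.100000:
  k1 = f(0.700000, -2.100000) = -0.600000
  k2 = f(1.100000, -2.340000) = -0.369600
  p ← -2.100000 + (0.4/2)·(-0.600000 + (-0.369600)) = -2.293920
t=1.100000, p=-2.293920:
  k1 = f(1.100000, -2.293920) = -0.300941
  k2 = f(1.500000, -2.414296) = 0.107698
  p ← -2.293920 + (0.4/2)·(-0.300941 + 0.107698) = -2.332568
t=1.500000, p=-2.332568:
  k1 = f(1.500000, -2.332568) = 0.229473
  k2 = f(1.900000, -2.240779) = 0.954239
  p ← -2.332568 + (0.4/2)·(0.229473 + 0.954239) = -2.095826
p(1.9) ≈ -2.0958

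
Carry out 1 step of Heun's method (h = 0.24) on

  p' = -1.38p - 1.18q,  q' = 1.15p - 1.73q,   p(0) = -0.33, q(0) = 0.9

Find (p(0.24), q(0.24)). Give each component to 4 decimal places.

-0.3857, 0.5116

Heun on (p,q): k1 = f(t_n, state_n); k2 = f(t_n + h, state_n + h·k1); state_{n+1} = state_n + (h/2)·(k1 + k2).
0.000000: (-0.330000, 0.900000)
  k1 = (-0.606600, -1.936500)
  predictor → (-0.475584, 0.435240)
  k2 = (0.142723, -1.299887)
  → (-0.385665, 0.511634)
(p(0.24), q(0.24)) ≈ (-0.3857, 0.5116)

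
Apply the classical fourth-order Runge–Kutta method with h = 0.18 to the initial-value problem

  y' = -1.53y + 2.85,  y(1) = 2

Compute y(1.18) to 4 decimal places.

RK4: k1 = f(x_n, y_n); k2 = f(x_n + h/2, y_n + (h/2)·k1); k3 = f(x_n + h/2, y_n + (h/2)·k2); k4 = f(x_n + h, y_n + h·k3); y_{n+1} = y_n + (h/6)·(k1 + 2k2 + 2k3 + k4).
x=1.000000, y=2.000000:
  k1 = f(1.000000, 2.000000) = -0.210000
  k2 = f(1.090000, 1.981100) = -0.181083
  k3 = f(1.090000, 1.983703) = -0.185065
  k4 = f(1.180000, 1.966688) = -0.159033
  y ← 2.000000 + (0.18/6)·(k1 + 2k2 + 2k3 + k4) = 1.966960
y(1.18) ≈ 1.9670

1.9670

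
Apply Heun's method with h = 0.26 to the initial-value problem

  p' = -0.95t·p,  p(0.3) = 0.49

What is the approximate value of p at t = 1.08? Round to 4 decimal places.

Heun: k1 = f(t_n, p_n); k2 = f(t_n + h, p_n + h·k1); p_{n+1} = p_n + (h/2)·(k1 + k2).
t=0.300000, p=0.490000:
  k1 = f(0.300000, 0.490000) = -0.139650
  k2 = f(0.560000, 0.453691) = -0.241364
  p ← 0.490000 + (0.26/2)·(-0.139650 + (-0.241364)) = 0.440468
t=0.560000, p=0.440468:
  k1 = f(0.560000, 0.440468) = -0.234329
  k2 = f(0.820000, 0.379543) = -0.295664
  p ← 0.440468 + (0.26/2)·(-0.234329 + (-0.295664)) = 0.371569
t=0.820000, p=0.371569:
  k1 = f(0.820000, 0.371569) = -0.289452
  k2 = f(1.080000, 0.296312) = -0.304016
  p ← 0.371569 + (0.26/2)·(-0.289452 + (-0.304016)) = 0.294418
p(1.08) ≈ 0.2944

0.2944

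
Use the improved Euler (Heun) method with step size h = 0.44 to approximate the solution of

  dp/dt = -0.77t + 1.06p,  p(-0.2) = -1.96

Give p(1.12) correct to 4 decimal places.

Heun: k1 = f(t_n, p_n); k2 = f(t_n + h, p_n + h·k1); p_{n+1} = p_n + (h/2)·(k1 + k2).
t=-0.200000, p=-1.960000:
  k1 = f(-0.200000, -1.960000) = -1.923600
  k2 = f(0.240000, -2.806384) = -3.159567
  p ← -1.960000 + (0.44/2)·(-1.923600 + (-3.159567)) = -3.078297
t=0.240000, p=-3.078297:
  k1 = f(0.240000, -3.078297) = -3.447795
  k2 = f(0.680000, -4.595326) = -5.394646
  p ← -3.078297 + (0.44/2)·(-3.447795 + (-5.394646)) = -5.023634
t=0.680000, p=-5.023634:
  k1 = f(0.680000, -5.023634) = -5.848652
  k2 = f(1.120000, -7.597040) = -8.915263
  p ← -5.023634 + (0.44/2)·(-5.848652 + (-8.915263)) = -8.271695
p(1.12) ≈ -8.2717

-8.2717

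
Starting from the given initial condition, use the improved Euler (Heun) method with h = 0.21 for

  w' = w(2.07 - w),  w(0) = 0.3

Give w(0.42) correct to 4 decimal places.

Heun: k1 = f(x_n, w_n); k2 = f(x_n + h, w_n + h·k1); w_{n+1} = w_n + (h/2)·(k1 + k2).
x=0.000000, w=0.300000:
  k1 = f(0.000000, 0.300000) = 0.531000
  k2 = f(0.210000, 0.411510) = 0.682485
  w ← 0.300000 + (0.21/2)·(0.531000 + 0.682485) = 0.427416
x=0.210000, w=0.427416:
  k1 = f(0.210000, 0.427416) = 0.702067
  k2 = f(0.420000, 0.574850) = 0.859487
  w ← 0.427416 + (0.21/2)·(0.702067 + 0.859487) = 0.591379
w(0.42) ≈ 0.5914

0.5914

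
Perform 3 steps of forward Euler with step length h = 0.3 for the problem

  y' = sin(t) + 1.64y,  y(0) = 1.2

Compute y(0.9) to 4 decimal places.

4.2872

Euler: y_{n+1} = y_n + h·f(t_n, y_n).
t=0.000000, y=1.200000: f=1.968000 → y ← 1.200000 + 0.3·1.968000 = 1.790400
t=0.300000, y=1.790400: f=3.231776 → y ← 1.790400 + 0.3·3.231776 = 2.759933
t=0.600000, y=2.759933: f=5.090932 → y ← 2.759933 + 0.3·5.090932 = 4.287213
y(0.9) ≈ 4.2872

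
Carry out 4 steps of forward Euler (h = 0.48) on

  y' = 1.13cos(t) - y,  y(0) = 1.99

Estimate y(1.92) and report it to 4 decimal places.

0.5844

Euler: y_{n+1} = y_n + h·f(t_n, y_n).
t=0.000000, y=1.990000: f=-0.860000 → y ← 1.990000 + 0.48·(-0.860000) = 1.577200
t=0.480000, y=1.577200: f=-0.574896 → y ← 1.577200 + 0.48·(-0.574896) = 1.301250
t=0.960000, y=1.301250: f=-0.653172 → y ← 1.301250 + 0.48·(-0.653172) = 0.987727
t=1.440000, y=0.987727: f=-0.840348 → y ← 0.987727 + 0.48·(-0.840348) = 0.584360
y(1.92) ≈ 0.5844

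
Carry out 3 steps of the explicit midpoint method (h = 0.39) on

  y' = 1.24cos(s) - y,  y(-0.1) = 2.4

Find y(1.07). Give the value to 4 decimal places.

Midpoint: k1 = f(s_n, y_n); k2 = f(s_n + h/2, y_n + (h/2)·k1); y_{n+1} = y_n + h·k2.
s=-0.100000, y=2.400000:
  k1 = f(-0.100000, 2.400000) = -1.166195
  k2 = f(0.095000, 2.172592) = -0.938183
  y ← 2.400000 + 0.39·(-0.938183) = 2.034109
s=0.290000, y=2.034109:
  k1 = f(0.290000, 2.034109) = -0.845886
  k2 = f(0.485000, 1.869161) = -0.772164
  y ← 2.034109 + 0.39·(-0.772164) = 1.732965
s=0.680000, y=1.732965:
  k1 = f(0.680000, 1.732965) = -0.768774
  k2 = f(0.875000, 1.583054) = -0.788218
  y ← 1.732965 + 0.39·(-0.788218) = 1.425560
y(1.07) ≈ 1.4256

1.4256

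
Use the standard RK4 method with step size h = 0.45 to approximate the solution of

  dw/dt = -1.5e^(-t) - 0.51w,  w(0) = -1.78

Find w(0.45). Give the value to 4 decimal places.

-1.8965

RK4: k1 = f(t_n, w_n); k2 = f(t_n + h/2, w_n + (h/2)·k1); k3 = f(t_n + h/2, w_n + (h/2)·k2); k4 = f(t_n + h, w_n + h·k3); w_{n+1} = w_n + (h/6)·(k1 + 2k2 + 2k3 + k4).
t=0.000000, w=-1.780000:
  k1 = f(0.000000, -1.780000) = -0.592200
  k2 = f(0.225000, -1.913245) = -0.222019
  k3 = f(0.225000, -1.829954) = -0.264498
  k4 = f(0.450000, -1.899024) = 0.012060
  w ← -1.780000 + (0.45/6)·(k1 + 2k2 + 2k3 + k4) = -1.896488
w(0.45) ≈ -1.8965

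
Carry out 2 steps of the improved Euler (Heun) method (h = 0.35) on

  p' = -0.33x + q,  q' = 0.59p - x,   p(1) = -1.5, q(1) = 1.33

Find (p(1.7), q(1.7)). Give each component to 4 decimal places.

-1.3652, -0.1469

Heun on (p,q): k1 = f(x_n, state_n); k2 = f(x_n + h, state_n + h·k1); state_{n+1} = state_n + (h/2)·(k1 + k2).
1.000000: (-1.500000, 1.330000)
  k1 = (1.000000, -1.885000)
  predictor → (-1.150000, 0.670250)
  k2 = (0.224750, -2.028500)
  → (-1.285669, 0.645138)
1.350000: (-1.285669, 0.645138)
  k1 = (0.199638, -2.108545)
  predictor → (-1.215796, -0.092853)
  k2 = (-0.653853, -2.417319)
  → (-1.365156, -0.146889)
(p(1.7), q(1.7)) ≈ (-1.3652, -0.1469)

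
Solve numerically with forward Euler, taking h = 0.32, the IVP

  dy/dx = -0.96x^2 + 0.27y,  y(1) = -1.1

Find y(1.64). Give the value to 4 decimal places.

Euler: y_{n+1} = y_n + h·f(x_n, y_n).
x=1.000000, y=-1.100000: f=-1.257000 → y ← -1.100000 + 0.32·(-1.257000) = -1.502240
x=1.320000, y=-1.502240: f=-2.078309 → y ← -1.502240 + 0.32·(-2.078309) = -2.167299
y(1.64) ≈ -2.1673

-2.1673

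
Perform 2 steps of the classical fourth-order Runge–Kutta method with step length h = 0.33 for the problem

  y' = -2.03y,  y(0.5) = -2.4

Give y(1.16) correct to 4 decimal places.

-0.6310

RK4: k1 = f(s_n, y_n); k2 = f(s_n + h/2, y_n + (h/2)·k1); k3 = f(s_n + h/2, y_n + (h/2)·k2); k4 = f(s_n + h, y_n + h·k3); y_{n+1} = y_n + (h/6)·(k1 + 2k2 + 2k3 + k4).
s=0.500000, y=-2.400000:
  k1 = f(0.500000, -2.400000) = 4.872000
  k2 = f(0.665000, -1.596120) = 3.240124
  k3 = f(0.665000, -1.865380) = 3.786721
  k4 = f(0.830000, -1.150382) = 2.335276
  y ← -2.400000 + (0.33/6)·(k1 + 2k2 + 2k3 + k4) = -1.230647
s=0.830000, y=-1.230647:
  k1 = f(0.830000, -1.230647) = 2.498213
  k2 = f(0.995000, -0.818442) = 1.661437
  k3 = f(0.995000, -0.956510) = 1.941715
  k4 = f(1.160000, -0.589881) = 1.197458
  y ← -1.230647 + (0.33/6)·(k1 + 2k2 + 2k3 + k4) = -0.631038
y(1.16) ≈ -0.6310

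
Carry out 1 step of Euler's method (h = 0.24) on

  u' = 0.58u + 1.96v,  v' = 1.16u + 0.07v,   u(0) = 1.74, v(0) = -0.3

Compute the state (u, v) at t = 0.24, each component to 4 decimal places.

1.8411, 0.1794

Euler on (u,v): u_{n+1} = u_n + h·u', v_{n+1} = v_n + h·v'.
0.000000: (1.740000, -0.300000); f=(0.421200, 1.997400) → (1.841088, 0.179376)
(u(0.24), v(0.24)) ≈ (1.8411, 0.1794)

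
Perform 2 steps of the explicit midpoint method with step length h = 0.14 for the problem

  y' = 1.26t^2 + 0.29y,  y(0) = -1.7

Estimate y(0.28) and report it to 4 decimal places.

-1.8350

Midpoint: k1 = f(t_n, y_n); k2 = f(t_n + h/2, y_n + (h/2)·k1); y_{n+1} = y_n + h·k2.
t=0.000000, y=-1.700000:
  k1 = f(0.000000, -1.700000) = -0.493000
  k2 = f(0.070000, -1.734510) = -0.496834
  y ← -1.700000 + 0.14·(-0.496834) = -1.769557
t=0.140000, y=-1.769557:
  k1 = f(0.140000, -1.769557) = -0.488475
  k2 = f(0.210000, -1.803750) = -0.467522
  y ← -1.769557 + 0.14·(-0.467522) = -1.835010
y(0.28) ≈ -1.8350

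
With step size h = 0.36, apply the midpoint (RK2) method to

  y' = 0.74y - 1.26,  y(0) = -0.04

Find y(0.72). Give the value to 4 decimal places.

-1.2510

Midpoint: k1 = f(t_n, y_n); k2 = f(t_n + h/2, y_n + (h/2)·k1); y_{n+1} = y_n + h·k2.
t=0.000000, y=-0.040000:
  k1 = f(0.000000, -0.040000) = -1.289600
  k2 = f(0.180000, -0.272128) = -1.461375
  y ← -0.040000 + 0.36·(-1.461375) = -0.566095
t=0.360000, y=-0.566095:
  k1 = f(0.360000, -0.566095) = -1.678910
  k2 = f(0.540000, -0.868299) = -1.902541
  y ← -0.566095 + 0.36·(-1.902541) = -1.251010
y(0.72) ≈ -1.2510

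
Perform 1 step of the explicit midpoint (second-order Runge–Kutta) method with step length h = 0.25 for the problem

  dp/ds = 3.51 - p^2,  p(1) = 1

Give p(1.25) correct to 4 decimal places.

Midpoint: k1 = f(s_n, p_n); k2 = f(s_n + h/2, p_n + (h/2)·k1); p_{n+1} = p_n + h·k2.
s=1.000000, p=1.000000:
  k1 = f(1.000000, 1.000000) = 2.510000
  k2 = f(1.125000, 1.313750) = 1.784061
  p ← 1.000000 + 0.25·1.784061 = 1.446015
p(1.25) ≈ 1.4460

1.4460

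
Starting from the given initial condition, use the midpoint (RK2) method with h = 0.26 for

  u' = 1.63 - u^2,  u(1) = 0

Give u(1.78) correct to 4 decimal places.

Midpoint: k1 = f(x_n, u_n); k2 = f(x_n + h/2, u_n + (h/2)·k1); u_{n+1} = u_n + h·k2.
x=1.000000, u=0.000000:
  k1 = f(1.000000, 0.000000) = 1.630000
  k2 = f(1.130000, 0.211900) = 1.585098
  u ← 0.000000 + 0.26·1.585098 = 0.412126
x=1.260000, u=0.412126:
  k1 = f(1.260000, 0.412126) = 1.460153
  k2 = f(1.390000, 0.601945) = 1.267662
  u ← 0.412126 + 0.26·1.267662 = 0.741718
x=1.520000, u=0.741718:
  k1 = f(1.520000, 0.741718) = 1.079855
  k2 = f(1.650000, 0.882099) = 0.851902
  u ← 0.741718 + 0.26·0.851902 = 0.963212
u(1.78) ≈ 0.9632

0.9632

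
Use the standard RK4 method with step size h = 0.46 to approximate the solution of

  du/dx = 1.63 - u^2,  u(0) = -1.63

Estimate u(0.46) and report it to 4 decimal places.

RK4: k1 = f(x_n, u_n); k2 = f(x_n + h/2, u_n + (h/2)·k1); k3 = f(x_n + h/2, u_n + (h/2)·k2); k4 = f(x_n + h, u_n + h·k3); u_{n+1} = u_n + (h/6)·(k1 + 2k2 + 2k3 + k4).
x=0.000000, u=-1.630000:
  k1 = f(0.000000, -1.630000) = -1.026900
  k2 = f(0.230000, -1.866187) = -1.852654
  k3 = f(0.230000, -2.056110) = -2.597590
  k4 = f(0.460000, -2.824891) = -6.350011
  u ← -1.630000 + (0.46/6)·(k1 + 2k2 + 2k3 + k4) = -2.877934
u(0.46) ≈ -2.8779

-2.8779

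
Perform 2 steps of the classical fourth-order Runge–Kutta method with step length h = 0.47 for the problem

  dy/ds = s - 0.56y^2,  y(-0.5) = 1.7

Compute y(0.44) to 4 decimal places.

RK4: k1 = f(s_n, y_n); k2 = f(s_n + h/2, y_n + (h/2)·k1); k3 = f(s_n + h/2, y_n + (h/2)·k2); k4 = f(s_n + h, y_n + h·k3); y_{n+1} = y_n + (h/6)·(k1 + 2k2 + 2k3 + k4).
s=-0.500000, y=1.700000:
  k1 = f(-0.500000, 1.700000) = -2.118400
  k2 = f(-0.265000, 1.202176) = -1.074327
  k3 = f(-0.265000, 1.447533) = -1.438397
  k4 = f(-0.030000, 1.023953) = -0.617149
  y ← 1.700000 + (0.47/6)·(k1 + 2k2 + 2k3 + k4) = 1.092055
s=-0.030000, y=1.092055:
  k1 = f(-0.030000, 1.092055) = -0.697847
  k2 = f(0.205000, 0.928061) = -0.277326
  k3 = f(0.205000, 1.026883) = -0.385514
  k4 = f(0.440000, 0.910864) = -0.024617
  y ← 1.092055 + (0.47/6)·(k1 + 2k2 + 2k3 + k4) = 0.931617
y(0.44) ≈ 0.9316

0.9316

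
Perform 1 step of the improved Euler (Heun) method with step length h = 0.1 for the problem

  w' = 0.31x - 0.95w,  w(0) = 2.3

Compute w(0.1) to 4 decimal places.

Heun: k1 = f(x_n, w_n); k2 = f(x_n + h, w_n + h·k1); w_{n+1} = w_n + (h/2)·(k1 + k2).
x=0.000000, w=2.300000:
  k1 = f(0.000000, 2.300000) = -2.185000
  k2 = f(0.100000, 2.081500) = -1.946425
  w ← 2.300000 + (0.1/2)·(-2.185000 + (-1.946425)) = 2.093429
w(0.1) ≈ 2.0934

2.0934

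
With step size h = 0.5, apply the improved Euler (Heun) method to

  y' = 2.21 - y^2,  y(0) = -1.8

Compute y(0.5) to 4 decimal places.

Heun: k1 = f(x_n, y_n); k2 = f(x_n + h, y_n + h·k1); y_{n+1} = y_n + (h/2)·(k1 + k2).
x=0.000000, y=-1.800000:
  k1 = f(0.000000, -1.800000) = -1.030000
  k2 = f(0.500000, -2.315000) = -3.149225
  y ← -1.800000 + (0.5/2)·(-1.030000 + (-3.149225)) = -2.844806
y(0.5) ≈ -2.8448

-2.8448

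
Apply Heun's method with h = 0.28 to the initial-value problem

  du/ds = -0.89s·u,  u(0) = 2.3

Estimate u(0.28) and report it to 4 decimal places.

2.2198

Heun: k1 = f(s_n, u_n); k2 = f(s_n + h, u_n + h·k1); u_{n+1} = u_n + (h/2)·(k1 + k2).
s=0.000000, u=2.300000:
  k1 = f(0.000000, 2.300000) = 0.000000
  k2 = f(0.280000, 2.300000) = -0.573160
  u ← 2.300000 + (0.28/2)·(0.000000 + (-0.573160)) = 2.219758
u(0.28) ≈ 2.2198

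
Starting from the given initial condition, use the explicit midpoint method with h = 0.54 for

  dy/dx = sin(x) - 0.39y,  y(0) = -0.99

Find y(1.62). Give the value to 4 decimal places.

0.3361

Midpoint: k1 = f(x_n, y_n); k2 = f(x_n + h/2, y_n + (h/2)·k1); y_{n+1} = y_n + h·k2.
x=0.000000, y=-0.990000:
  k1 = f(0.000000, -0.990000) = 0.386100
  k2 = f(0.270000, -0.885753) = 0.612175
  y ← -0.990000 + 0.54·0.612175 = -0.659425
x=0.540000, y=-0.659425:
  k1 = f(0.540000, -0.659425) = 0.771312
  k2 = f(0.810000, -0.451171) = 0.900244
  y ← -0.659425 + 0.54·0.900244 = -0.173294
x=1.080000, y=-0.173294:
  k1 = f(1.080000, -0.173294) = 0.949542
  k2 = f(1.350000, 0.083083) = 0.943321
  y ← -0.173294 + 0.54·0.943321 = 0.336100
y(1.62) ≈ 0.3361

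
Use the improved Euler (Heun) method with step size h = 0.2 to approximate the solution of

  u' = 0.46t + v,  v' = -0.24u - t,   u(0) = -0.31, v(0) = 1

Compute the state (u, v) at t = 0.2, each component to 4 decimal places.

-0.0993, 0.9901

Heun on (u,v): k1 = f(t_n, state_n); k2 = f(t_n + h, state_n + h·k1); state_{n+1} = state_n + (h/2)·(k1 + k2).
0.000000: (-0.310000, 1.000000)
  k1 = (1.000000, 0.074400)
  predictor → (-0.110000, 1.014880)
  k2 = (1.106880, -0.173600)
  → (-0.099312, 0.990080)
(u(0.2), v(0.2)) ≈ (-0.0993, 0.9901)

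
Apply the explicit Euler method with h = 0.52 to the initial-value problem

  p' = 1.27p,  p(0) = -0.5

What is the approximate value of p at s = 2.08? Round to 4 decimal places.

Euler: p_{n+1} = p_n + h·f(s_n, p_n).
s=0.000000, p=-0.500000: f=-0.635000 → p ← -0.500000 + 0.52·(-0.635000) = -0.830200
s=0.520000, p=-0.830200: f=-1.054354 → p ← -0.830200 + 0.52·(-1.054354) = -1.378464
s=1.040000, p=-1.378464: f=-1.750649 → p ← -1.378464 + 0.52·(-1.750649) = -2.288802
s=1.560000, p=-2.288802: f=-2.906778 → p ← -2.288802 + 0.52·(-2.906778) = -3.800326
p(2.08) ≈ -3.8003

-3.8003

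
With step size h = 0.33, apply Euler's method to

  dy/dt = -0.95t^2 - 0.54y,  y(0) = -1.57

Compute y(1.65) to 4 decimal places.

Euler: y_{n+1} = y_n + h·f(t_n, y_n).
t=0.000000, y=-1.570000: f=0.847800 → y ← -1.570000 + 0.33·0.847800 = -1.290226
t=0.330000, y=-1.290226: f=0.593267 → y ← -1.290226 + 0.33·0.593267 = -1.094448
t=0.660000, y=-1.094448: f=0.177182 → y ← -1.094448 + 0.33·0.177182 = -1.035978
t=0.990000, y=-1.035978: f=-0.371667 → y ← -1.035978 + 0.33·(-0.371667) = -1.158628
t=1.320000, y=-1.158628: f=-1.029621 → y ← -1.158628 + 0.33·(-1.029621) = -1.498403
y(1.65) ≈ -1.4984

-1.4984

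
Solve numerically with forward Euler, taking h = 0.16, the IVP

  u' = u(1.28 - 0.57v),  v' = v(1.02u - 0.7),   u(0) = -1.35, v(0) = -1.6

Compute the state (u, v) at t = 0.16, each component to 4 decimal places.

Euler on (u,v): u_{n+1} = u_n + h·u', v_{n+1} = v_n + h·v'.
0.000000: (-1.350000, -1.600000); f=(-2.959200, 3.323200) → (-1.823472, -1.068288)
(u(0.16), v(0.16)) ≈ (-1.8235, -1.0683)

-1.8235, -1.0683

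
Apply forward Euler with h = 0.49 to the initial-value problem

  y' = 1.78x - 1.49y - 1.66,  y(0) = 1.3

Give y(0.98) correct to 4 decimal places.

Euler: y_{n+1} = y_n + h·f(x_n, y_n).
x=0.000000, y=1.300000: f=-3.597000 → y ← 1.300000 + 0.49·(-3.597000) = -0.462530
x=0.490000, y=-0.462530: f=-0.098630 → y ← -0.462530 + 0.49·(-0.098630) = -0.510859
y(0.98) ≈ -0.5109

-0.5109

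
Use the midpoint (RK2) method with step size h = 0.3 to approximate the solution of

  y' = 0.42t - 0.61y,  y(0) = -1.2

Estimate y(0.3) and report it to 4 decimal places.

-0.9816

Midpoint: k1 = f(t_n, y_n); k2 = f(t_n + h/2, y_n + (h/2)·k1); y_{n+1} = y_n + h·k2.
t=0.000000, y=-1.200000:
  k1 = f(0.000000, -1.200000) = 0.732000
  k2 = f(0.150000, -1.090200) = 0.728022
  y ← -1.200000 + 0.3·0.728022 = -0.981593
y(0.3) ≈ -0.9816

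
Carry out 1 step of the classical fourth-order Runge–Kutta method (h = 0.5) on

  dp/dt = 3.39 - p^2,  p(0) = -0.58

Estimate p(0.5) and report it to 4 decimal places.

0.9727

RK4: k1 = f(t_n, p_n); k2 = f(t_n + h/2, p_n + (h/2)·k1); k3 = f(t_n + h/2, p_n + (h/2)·k2); k4 = f(t_n + h, p_n + h·k3); p_{n+1} = p_n + (h/6)·(k1 + 2k2 + 2k3 + k4).
t=0.000000, p=-0.580000:
  k1 = f(0.000000, -0.580000) = 3.053600
  k2 = f(0.250000, 0.183400) = 3.356364
  k3 = f(0.250000, 0.259091) = 3.322872
  k4 = f(0.500000, 1.081436) = 2.220496
  p ← -0.580000 + (0.5/6)·(k1 + 2k2 + 2k3 + k4) = 0.972714
p(0.5) ≈ 0.9727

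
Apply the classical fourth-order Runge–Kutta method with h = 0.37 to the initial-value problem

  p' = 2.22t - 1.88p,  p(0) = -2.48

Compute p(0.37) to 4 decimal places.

-1.1171

RK4: k1 = f(t_n, p_n); k2 = f(t_n + h/2, p_n + (h/2)·k1); k3 = f(t_n + h/2, p_n + (h/2)·k2); k4 = f(t_n + h, p_n + h·k3); p_{n+1} = p_n + (h/6)·(k1 + 2k2 + 2k3 + k4).
t=0.000000, p=-2.480000:
  k1 = f(0.000000, -2.480000) = 4.662400
  k2 = f(0.185000, -1.617456) = 3.451517
  k3 = f(0.185000, -1.841469) = 3.872662
  k4 = f(0.370000, -1.047115) = 2.789976
  p ← -2.480000 + (0.37/6)·(k1 + 2k2 + 2k3 + k4) = -1.117121
p(0.37) ≈ -1.1171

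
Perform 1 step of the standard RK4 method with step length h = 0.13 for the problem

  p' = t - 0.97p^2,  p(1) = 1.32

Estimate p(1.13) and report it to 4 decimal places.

RK4: k1 = f(t_n, p_n); k2 = f(t_n + h/2, p_n + (h/2)·k1); k3 = f(t_n + h/2, p_n + (h/2)·k2); k4 = f(t_n + h, p_n + h·k3); p_{n+1} = p_n + (h/6)·(k1 + 2k2 + 2k3 + k4).
t=1.000000, p=1.320000:
  k1 = f(1.000000, 1.320000) = -0.690128
  k2 = f(1.065000, 1.275142) = -0.512207
  k3 = f(1.065000, 1.286707) = -0.540945
  k4 = f(1.130000, 1.249677) = -0.384842
  p ← 1.320000 + (0.13/6)·(k1 + 2k2 + 2k3 + k4) = 1.251072
p(1.13) ≈ 1.2511

1.2511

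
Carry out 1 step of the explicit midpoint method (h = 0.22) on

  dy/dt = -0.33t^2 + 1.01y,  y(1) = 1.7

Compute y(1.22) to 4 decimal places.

2.0222

Midpoint: k1 = f(t_n, y_n); k2 = f(t_n + h/2, y_n + (h/2)·k1); y_{n+1} = y_n + h·k2.
t=1.000000, y=1.700000:
  k1 = f(1.000000, 1.700000) = 1.387000
  k2 = f(1.110000, 1.852570) = 1.464503
  y ← 1.700000 + 0.22·1.464503 = 2.022191
y(1.22) ≈ 2.0222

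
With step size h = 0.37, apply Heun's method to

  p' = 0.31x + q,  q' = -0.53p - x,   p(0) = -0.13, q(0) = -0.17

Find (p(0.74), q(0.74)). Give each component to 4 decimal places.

-0.1991, -0.3761

Heun on (p,q): k1 = f(x_n, state_n); k2 = f(x_n + h, state_n + h·k1); state_{n+1} = state_n + (h/2)·(k1 + k2).
0.000000: (-0.130000, -0.170000)
  k1 = (-0.170000, 0.068900)
  predictor → (-0.192900, -0.144507)
  k2 = (-0.029807, -0.267763)
  → (-0.166964, -0.206790)
0.370000: (-0.166964, -0.206790)
  k1 = (-0.092090, -0.281509)
  predictor → (-0.201037, -0.310948)
  k2 = (-0.081548, -0.633450)
  → (-0.199087, -0.376057)
(p(0.74), q(0.74)) ≈ (-0.1991, -0.3761)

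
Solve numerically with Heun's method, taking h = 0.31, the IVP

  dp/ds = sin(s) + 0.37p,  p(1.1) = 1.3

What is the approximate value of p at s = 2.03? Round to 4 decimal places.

Heun: k1 = f(s_n, p_n); k2 = f(s_n + h, p_n + h·k1); p_{n+1} = p_n + (h/2)·(k1 + k2).
s=1.100000, p=1.300000:
  k1 = f(1.100000, 1.300000) = 1.372207
  k2 = f(1.410000, 1.725384) = 1.625492
  p ← 1.300000 + (0.31/2)·(1.372207 + 1.625492) = 1.764643
s=1.410000, p=1.764643:
  k1 = f(1.410000, 1.764643) = 1.640018
  k2 = f(1.720000, 2.273049) = 1.829918
  p ← 1.764643 + (0.31/2)·(1.640018 + 1.829918) = 2.302484
s=1.720000, p=2.302484:
  k1 = f(1.720000, 2.302484) = 1.840809
  k2 = f(2.030000, 2.873134) = 1.959465
  p ← 2.302484 + (0.31/2)·(1.840809 + 1.959465) = 2.891526
p(2.03) ≈ 2.8915

2.8915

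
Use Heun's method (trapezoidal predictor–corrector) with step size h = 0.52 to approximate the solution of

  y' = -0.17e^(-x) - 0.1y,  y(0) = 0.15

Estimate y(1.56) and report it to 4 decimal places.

0.0043

Heun: k1 = f(x_n, y_n); k2 = f(x_n + h, y_n + h·k1); y_{n+1} = y_n + (h/2)·(k1 + k2).
x=0.000000, y=0.150000:
  k1 = f(0.000000, 0.150000) = -0.185000
  k2 = f(0.520000, 0.053800) = -0.106448
  y ← 0.150000 + (0.52/2)·(-0.185000 + (-0.106448)) = 0.074223
x=0.520000, y=0.074223:
  k1 = f(0.520000, 0.074223) = -0.108491
  k2 = f(1.040000, 0.017808) = -0.061868
  y ← 0.074223 + (0.52/2)·(-0.108491 + (-0.061868)) = 0.029930
x=1.040000, y=0.029930:
  k1 = f(1.040000, 0.029930) = -0.063080
  k2 = f(1.560000, -0.002872) = -0.035436
  y ← 0.029930 + (0.52/2)·(-0.063080 + (-0.035436)) = 0.004316
y(1.56) ≈ 0.0043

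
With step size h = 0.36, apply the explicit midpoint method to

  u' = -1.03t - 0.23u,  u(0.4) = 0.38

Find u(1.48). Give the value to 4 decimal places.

-0.6556

Midpoint: k1 = f(t_n, u_n); k2 = f(t_n + h/2, u_n + (h/2)·k1); u_{n+1} = u_n + h·k2.
t=0.400000, u=0.380000:
  k1 = f(0.400000, 0.380000) = -0.499400
  k2 = f(0.580000, 0.290108) = -0.664125
  u ← 0.380000 + 0.36·(-0.664125) = 0.140915
t=0.760000, u=0.140915:
  k1 = f(0.760000, 0.140915) = -0.815210
  k2 = f(0.940000, -0.005823) = -0.966861
  u ← 0.140915 + 0.36·(-0.966861) = -0.207155
t=1.120000, u=-0.207155:
  k1 = f(1.120000, -0.207155) = -1.105954
  k2 = f(1.300000, -0.406227) = -1.245568
  u ← -0.207155 + 0.36·(-1.245568) = -0.655559
u(1.48) ≈ -0.6556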